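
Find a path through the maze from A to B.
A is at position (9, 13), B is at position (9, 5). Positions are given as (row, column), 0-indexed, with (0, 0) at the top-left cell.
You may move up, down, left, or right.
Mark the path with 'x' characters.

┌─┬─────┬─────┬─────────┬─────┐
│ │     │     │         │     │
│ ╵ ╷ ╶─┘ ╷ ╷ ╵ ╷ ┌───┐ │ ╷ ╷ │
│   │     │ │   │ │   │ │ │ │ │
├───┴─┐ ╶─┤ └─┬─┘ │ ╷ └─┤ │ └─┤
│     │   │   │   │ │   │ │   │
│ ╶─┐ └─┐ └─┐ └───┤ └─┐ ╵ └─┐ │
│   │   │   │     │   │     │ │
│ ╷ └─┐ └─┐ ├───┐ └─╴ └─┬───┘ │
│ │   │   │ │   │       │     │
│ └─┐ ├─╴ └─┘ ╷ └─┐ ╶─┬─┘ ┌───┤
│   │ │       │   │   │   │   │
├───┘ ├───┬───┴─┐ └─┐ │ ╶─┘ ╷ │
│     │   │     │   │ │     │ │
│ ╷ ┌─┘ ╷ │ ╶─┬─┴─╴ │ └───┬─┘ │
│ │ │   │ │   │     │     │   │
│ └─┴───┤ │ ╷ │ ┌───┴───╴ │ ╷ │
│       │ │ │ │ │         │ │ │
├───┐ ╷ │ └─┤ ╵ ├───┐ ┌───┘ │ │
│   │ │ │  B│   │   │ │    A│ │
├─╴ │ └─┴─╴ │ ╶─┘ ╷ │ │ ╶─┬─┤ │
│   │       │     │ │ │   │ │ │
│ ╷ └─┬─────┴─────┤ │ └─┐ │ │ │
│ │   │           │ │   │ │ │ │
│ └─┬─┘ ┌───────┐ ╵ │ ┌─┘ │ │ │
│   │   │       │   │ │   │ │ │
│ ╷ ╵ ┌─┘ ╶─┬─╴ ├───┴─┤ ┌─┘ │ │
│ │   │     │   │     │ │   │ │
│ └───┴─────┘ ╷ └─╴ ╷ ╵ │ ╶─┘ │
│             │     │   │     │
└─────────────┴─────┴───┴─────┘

Finding the shortest path from (9, 13) to (9, 5):
Path length: 86 steps
Directions: left → left → down → right → down → down → left → down → down → left → up → left → down → left → left → up → left → down → left → left → left → left → left → left → up → up → right → down → right → up → right → up → right → right → right → right → right → down → right → up → up → up → left → down → left → left → up → right → up → up → right → right → up → left → up → left → up → left → down → left → left → up → left → up → left → up → left → left → down → right → down → right → down → down → left → left → down → down → right → right → down → down → right → right → right → up

Solution:

┌─┬─────┬─────┬─────────┬─────┐
│ │     │     │         │     │
│ ╵ ╷ ╶─┘ ╷ ╷ ╵ ╷ ┌───┐ │ ╷ ╷ │
│   │     │ │   │ │   │ │ │ │ │
├───┴─┐ ╶─┤ └─┬─┘ │ ╷ └─┤ │ └─┤
│x x x│   │   │   │ │   │ │   │
│ ╶─┐ └─┐ └─┐ └───┤ └─┐ ╵ └─┐ │
│x x│x x│   │     │   │     │ │
│ ╷ └─┐ └─┐ ├───┐ └─╴ └─┬───┘ │
│ │x x│x x│ │x x│       │     │
│ └─┐ ├─╴ └─┘ ╷ └─┐ ╶─┬─┘ ┌───┤
│   │x│  x x x│x x│   │   │   │
├───┘ ├───┬───┴─┐ └─┐ │ ╶─┘ ╷ │
│x x x│   │     │x x│ │     │ │
│ ╷ ┌─┘ ╷ │ ╶─┬─┴─╴ │ └───┬─┘ │
│x│ │   │ │   │x x x│     │   │
│ └─┴───┤ │ ╷ │ ┌───┴───╴ │ ╷ │
│x x x  │ │ │ │x│         │ │ │
├───┐ ╷ │ └─┤ ╵ ├───┐ ┌───┘ │ │
│   │x│ │  B│x x│x x│ │x x A│ │
├─╴ │ └─┴─╴ │ ╶─┘ ╷ │ │ ╶─┬─┤ │
│   │x x x x│x x x│x│ │x x│ │ │
│ ╷ └─┬─────┴─────┤ │ └─┐ │ │ │
│ │   │x x x x x x│x│   │x│ │ │
│ └─┬─┘ ┌───────┐ ╵ │ ┌─┘ │ │ │
│x x│x x│       │x x│ │x x│ │ │
│ ╷ ╵ ┌─┘ ╶─┬─╴ ├───┴─┤ ┌─┘ │ │
│x│x x│     │x x│  x x│x│   │ │
│ └───┴─────┘ ╷ └─╴ ╷ ╵ │ ╶─┘ │
│x x x x x x x│x x x│x x│     │
└─────────────┴─────┴───┴─────┘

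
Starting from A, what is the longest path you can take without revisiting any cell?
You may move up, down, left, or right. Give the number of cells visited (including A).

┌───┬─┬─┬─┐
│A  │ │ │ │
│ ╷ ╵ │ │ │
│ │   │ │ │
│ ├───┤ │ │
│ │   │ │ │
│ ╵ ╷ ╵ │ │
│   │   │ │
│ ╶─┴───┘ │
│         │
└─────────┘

Finding longest simple path using DFS:
Start: (0, 0)
Longest path visits 13 cells
Path: A → down → down → down → down → right → right → right → right → up → up → up → up

Solution:

┌───┬─┬─┬─┐
│A  │ │ │B│
│ ╷ ╵ │ │ │
│↓│   │ │↑│
│ ├───┤ │ │
│↓│   │ │↑│
│ ╵ ╷ ╵ │ │
│↓  │   │↑│
│ ╶─┴───┘ │
│↳ → → → ↑│
└─────────┘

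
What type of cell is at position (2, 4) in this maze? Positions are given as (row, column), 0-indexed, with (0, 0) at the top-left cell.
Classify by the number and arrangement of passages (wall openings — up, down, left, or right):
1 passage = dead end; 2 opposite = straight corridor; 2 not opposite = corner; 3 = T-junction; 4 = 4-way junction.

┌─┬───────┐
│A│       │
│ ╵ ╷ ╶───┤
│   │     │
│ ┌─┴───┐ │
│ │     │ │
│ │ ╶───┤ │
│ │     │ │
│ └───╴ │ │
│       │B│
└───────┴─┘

Checking cell at (2, 4):
Number of passages: 2
Cell type: straight corridor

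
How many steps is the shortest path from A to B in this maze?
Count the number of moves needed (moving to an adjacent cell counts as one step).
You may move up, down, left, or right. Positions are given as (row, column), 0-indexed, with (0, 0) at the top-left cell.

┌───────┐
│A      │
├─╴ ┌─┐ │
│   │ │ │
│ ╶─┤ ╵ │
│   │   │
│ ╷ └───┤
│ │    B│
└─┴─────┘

Using BFS to find shortest path:
Start: (0, 0), End: (3, 3)
Path found:
(0,0) → (0,1) → (1,1) → (1,0) → (2,0) → (2,1) → (3,1) → (3,2) → (3,3)
Number of steps: 8

Solution:

┌───────┐
│A ↓    │
├─╴ ┌─┐ │
│↓ ↲│ │ │
│ ╶─┤ ╵ │
│↳ ↓│   │
│ ╷ └───┤
│ │↳ → B│
└─┴─────┘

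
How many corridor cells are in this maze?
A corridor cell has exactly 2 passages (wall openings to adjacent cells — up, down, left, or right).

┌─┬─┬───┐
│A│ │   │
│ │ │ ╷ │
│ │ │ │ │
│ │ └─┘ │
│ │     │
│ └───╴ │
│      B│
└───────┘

Counting cells with exactly 2 passages:
Total corridor cells: 12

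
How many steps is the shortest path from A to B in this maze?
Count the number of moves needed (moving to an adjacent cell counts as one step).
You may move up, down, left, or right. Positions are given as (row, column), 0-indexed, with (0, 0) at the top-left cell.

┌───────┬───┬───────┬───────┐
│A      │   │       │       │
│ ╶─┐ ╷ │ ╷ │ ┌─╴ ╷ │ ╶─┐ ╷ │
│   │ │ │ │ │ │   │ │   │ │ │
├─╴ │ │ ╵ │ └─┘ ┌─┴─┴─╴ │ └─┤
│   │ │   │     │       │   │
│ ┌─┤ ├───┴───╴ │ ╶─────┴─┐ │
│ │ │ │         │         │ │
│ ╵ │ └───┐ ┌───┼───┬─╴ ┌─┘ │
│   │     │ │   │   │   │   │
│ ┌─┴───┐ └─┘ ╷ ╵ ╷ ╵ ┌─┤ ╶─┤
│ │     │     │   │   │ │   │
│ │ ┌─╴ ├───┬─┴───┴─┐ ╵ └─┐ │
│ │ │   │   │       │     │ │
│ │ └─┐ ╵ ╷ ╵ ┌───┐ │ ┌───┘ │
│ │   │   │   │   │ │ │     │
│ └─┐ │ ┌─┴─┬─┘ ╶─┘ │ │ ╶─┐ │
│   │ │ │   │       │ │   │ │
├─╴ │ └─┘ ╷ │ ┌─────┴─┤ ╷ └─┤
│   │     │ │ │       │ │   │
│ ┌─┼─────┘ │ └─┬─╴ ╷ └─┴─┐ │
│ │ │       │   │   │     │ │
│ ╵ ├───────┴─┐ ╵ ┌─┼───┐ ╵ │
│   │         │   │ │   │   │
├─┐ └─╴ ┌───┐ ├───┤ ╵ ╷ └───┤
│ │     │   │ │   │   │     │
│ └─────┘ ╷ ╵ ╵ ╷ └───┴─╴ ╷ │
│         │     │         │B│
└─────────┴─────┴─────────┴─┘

Using BFS to find shortest path:
Start: (0, 0), End: (13, 13)
Path found:
(0,0) → (1,0) → (1,1) → (2,1) → (2,0) → (3,0) → (4,0) → (5,0) → (6,0) → (7,0) → (8,0) → (8,1) → (9,1) → (9,0) → (10,0) → (11,0) → (11,1) → (12,1) → (12,2) → (12,3) → (11,3) → (11,4) → (11,5) → (11,6) → (12,6) → (13,6) → (13,7) → (12,7) → (12,8) → (13,8) → (13,9) → (13,10) → (13,11) → (13,12) → (12,12) → (12,13) → (13,13)
Number of steps: 36

Solution:

┌───────┬───┬───────┬───────┐
│A      │   │       │       │
│ ╶─┐ ╷ │ ╷ │ ┌─╴ ╷ │ ╶─┐ ╷ │
│↳ ↓│ │ │ │ │ │   │ │   │ │ │
├─╴ │ │ ╵ │ └─┘ ┌─┴─┴─╴ │ └─┤
│↓ ↲│ │   │     │       │   │
│ ┌─┤ ├───┴───╴ │ ╶─────┴─┐ │
│↓│ │ │         │         │ │
│ ╵ │ └───┐ ┌───┼───┬─╴ ┌─┘ │
│↓  │     │ │   │   │   │   │
│ ┌─┴───┐ └─┘ ╷ ╵ ╷ ╵ ┌─┤ ╶─┤
│↓│     │     │   │   │ │   │
│ │ ┌─╴ ├───┬─┴───┴─┐ ╵ └─┐ │
│↓│ │   │   │       │     │ │
│ │ └─┐ ╵ ╷ ╵ ┌───┐ │ ┌───┘ │
│↓│   │   │   │   │ │ │     │
│ └─┐ │ ┌─┴─┬─┘ ╶─┘ │ │ ╶─┐ │
│↳ ↓│ │ │   │       │ │   │ │
├─╴ │ └─┘ ╷ │ ┌─────┴─┤ ╷ └─┤
│↓ ↲│     │ │ │       │ │   │
│ ┌─┼─────┘ │ └─┬─╴ ╷ └─┴─┐ │
│↓│ │       │   │   │     │ │
│ ╵ ├───────┴─┐ ╵ ┌─┼───┐ ╵ │
│↳ ↓│  ↱ → → ↓│   │ │   │   │
├─┐ └─╴ ┌───┐ ├───┤ ╵ ╷ └───┤
│ │↳ → ↑│   │↓│↱ ↓│   │  ↱ ↓│
│ └─────┘ ╷ ╵ ╵ ╷ └───┴─╴ ╷ │
│         │  ↳ ↑│↳ → → → ↑│B│
└─────────┴─────┴─────────┴─┘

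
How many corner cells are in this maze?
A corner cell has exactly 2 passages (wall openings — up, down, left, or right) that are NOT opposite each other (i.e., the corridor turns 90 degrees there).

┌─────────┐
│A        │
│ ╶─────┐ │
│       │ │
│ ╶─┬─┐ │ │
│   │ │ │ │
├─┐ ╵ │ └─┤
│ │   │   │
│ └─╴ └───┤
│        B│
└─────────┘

Counting corner cells (2 non-opposite passages):
Total corners: 8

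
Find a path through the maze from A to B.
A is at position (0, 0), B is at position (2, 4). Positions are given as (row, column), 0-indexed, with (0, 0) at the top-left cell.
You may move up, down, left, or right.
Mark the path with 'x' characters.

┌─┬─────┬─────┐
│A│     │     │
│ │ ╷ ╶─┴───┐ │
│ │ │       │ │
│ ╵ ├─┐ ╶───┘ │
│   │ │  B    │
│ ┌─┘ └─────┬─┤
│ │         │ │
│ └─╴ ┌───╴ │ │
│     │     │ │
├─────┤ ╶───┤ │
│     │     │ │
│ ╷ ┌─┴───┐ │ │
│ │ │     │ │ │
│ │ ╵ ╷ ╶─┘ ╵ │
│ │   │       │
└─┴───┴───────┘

Finding the shortest path from (0, 0) to (2, 4):
Path length: 10 steps
Directions: down → down → right → up → up → right → down → right → down → right

Solution:

┌─┬─────┬─────┐
│A│x x  │     │
│ │ ╷ ╶─┴───┐ │
│x│x│x x    │ │
│ ╵ ├─┐ ╶───┘ │
│x x│ │x B    │
│ ┌─┘ └─────┬─┤
│ │         │ │
│ └─╴ ┌───╴ │ │
│     │     │ │
├─────┤ ╶───┤ │
│     │     │ │
│ ╷ ┌─┴───┐ │ │
│ │ │     │ │ │
│ │ ╵ ╷ ╶─┘ ╵ │
│ │   │       │
└─┴───┴───────┘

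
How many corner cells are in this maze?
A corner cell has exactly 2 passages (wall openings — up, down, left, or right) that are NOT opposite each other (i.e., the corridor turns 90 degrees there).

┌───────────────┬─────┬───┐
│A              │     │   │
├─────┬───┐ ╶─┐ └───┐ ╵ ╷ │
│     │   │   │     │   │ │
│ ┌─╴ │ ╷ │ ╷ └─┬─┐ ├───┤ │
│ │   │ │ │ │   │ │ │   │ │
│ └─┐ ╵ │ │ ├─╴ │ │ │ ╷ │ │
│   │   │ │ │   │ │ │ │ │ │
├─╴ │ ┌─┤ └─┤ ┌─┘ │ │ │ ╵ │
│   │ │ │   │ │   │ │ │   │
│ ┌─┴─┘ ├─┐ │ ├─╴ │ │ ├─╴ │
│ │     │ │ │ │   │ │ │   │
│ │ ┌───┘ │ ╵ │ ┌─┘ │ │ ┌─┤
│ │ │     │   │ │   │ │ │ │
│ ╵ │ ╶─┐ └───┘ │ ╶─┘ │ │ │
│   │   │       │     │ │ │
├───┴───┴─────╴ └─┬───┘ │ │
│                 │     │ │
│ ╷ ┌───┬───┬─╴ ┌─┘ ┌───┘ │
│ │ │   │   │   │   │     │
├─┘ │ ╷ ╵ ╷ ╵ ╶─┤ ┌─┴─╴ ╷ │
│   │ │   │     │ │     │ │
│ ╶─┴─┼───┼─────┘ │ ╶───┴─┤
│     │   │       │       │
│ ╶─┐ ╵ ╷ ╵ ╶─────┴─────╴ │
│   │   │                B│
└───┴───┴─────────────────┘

Counting corner cells (2 non-opposite passages):
Total corners: 74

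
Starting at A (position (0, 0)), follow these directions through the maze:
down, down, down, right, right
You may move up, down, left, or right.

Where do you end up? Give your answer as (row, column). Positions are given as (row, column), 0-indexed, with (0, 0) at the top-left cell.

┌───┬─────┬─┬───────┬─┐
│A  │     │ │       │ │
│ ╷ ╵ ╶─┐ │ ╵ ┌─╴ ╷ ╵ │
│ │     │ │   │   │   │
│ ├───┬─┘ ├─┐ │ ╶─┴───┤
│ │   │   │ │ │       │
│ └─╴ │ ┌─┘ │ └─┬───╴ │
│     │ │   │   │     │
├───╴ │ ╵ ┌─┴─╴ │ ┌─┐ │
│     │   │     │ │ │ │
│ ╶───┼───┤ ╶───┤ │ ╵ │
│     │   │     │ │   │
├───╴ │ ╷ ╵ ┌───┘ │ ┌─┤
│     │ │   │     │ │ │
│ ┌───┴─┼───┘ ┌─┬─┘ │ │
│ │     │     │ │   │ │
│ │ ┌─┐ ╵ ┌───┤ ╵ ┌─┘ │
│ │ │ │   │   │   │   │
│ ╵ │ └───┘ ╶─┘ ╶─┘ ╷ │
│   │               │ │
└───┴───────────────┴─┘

Following directions step by step:
Start: (0, 0)
  down: (0, 0) → (1, 0)
  down: (1, 0) → (2, 0)
  down: (2, 0) → (3, 0)
  right: (3, 0) → (3, 1)
  right: (3, 1) → (3, 2)
Final position: (3, 2)

Path taken:

┌───┬─────┬─┬───────┬─┐
│A  │     │ │       │ │
│ ╷ ╵ ╶─┐ │ ╵ ┌─╴ ╷ ╵ │
│↓│     │ │   │   │   │
│ ├───┬─┘ ├─┐ │ ╶─┴───┤
│↓│   │   │ │ │       │
│ └─╴ │ ┌─┘ │ └─┬───╴ │
│↳ → B│ │   │   │     │
├───╴ │ ╵ ┌─┴─╴ │ ┌─┐ │
│     │   │     │ │ │ │
│ ╶───┼───┤ ╶───┤ │ ╵ │
│     │   │     │ │   │
├───╴ │ ╷ ╵ ┌───┘ │ ┌─┤
│     │ │   │     │ │ │
│ ┌───┴─┼───┘ ┌─┬─┘ │ │
│ │     │     │ │   │ │
│ │ ┌─┐ ╵ ┌───┤ ╵ ┌─┘ │
│ │ │ │   │   │   │   │
│ ╵ │ └───┘ ╶─┘ ╶─┘ ╷ │
│   │               │ │
└───┴───────────────┴─┘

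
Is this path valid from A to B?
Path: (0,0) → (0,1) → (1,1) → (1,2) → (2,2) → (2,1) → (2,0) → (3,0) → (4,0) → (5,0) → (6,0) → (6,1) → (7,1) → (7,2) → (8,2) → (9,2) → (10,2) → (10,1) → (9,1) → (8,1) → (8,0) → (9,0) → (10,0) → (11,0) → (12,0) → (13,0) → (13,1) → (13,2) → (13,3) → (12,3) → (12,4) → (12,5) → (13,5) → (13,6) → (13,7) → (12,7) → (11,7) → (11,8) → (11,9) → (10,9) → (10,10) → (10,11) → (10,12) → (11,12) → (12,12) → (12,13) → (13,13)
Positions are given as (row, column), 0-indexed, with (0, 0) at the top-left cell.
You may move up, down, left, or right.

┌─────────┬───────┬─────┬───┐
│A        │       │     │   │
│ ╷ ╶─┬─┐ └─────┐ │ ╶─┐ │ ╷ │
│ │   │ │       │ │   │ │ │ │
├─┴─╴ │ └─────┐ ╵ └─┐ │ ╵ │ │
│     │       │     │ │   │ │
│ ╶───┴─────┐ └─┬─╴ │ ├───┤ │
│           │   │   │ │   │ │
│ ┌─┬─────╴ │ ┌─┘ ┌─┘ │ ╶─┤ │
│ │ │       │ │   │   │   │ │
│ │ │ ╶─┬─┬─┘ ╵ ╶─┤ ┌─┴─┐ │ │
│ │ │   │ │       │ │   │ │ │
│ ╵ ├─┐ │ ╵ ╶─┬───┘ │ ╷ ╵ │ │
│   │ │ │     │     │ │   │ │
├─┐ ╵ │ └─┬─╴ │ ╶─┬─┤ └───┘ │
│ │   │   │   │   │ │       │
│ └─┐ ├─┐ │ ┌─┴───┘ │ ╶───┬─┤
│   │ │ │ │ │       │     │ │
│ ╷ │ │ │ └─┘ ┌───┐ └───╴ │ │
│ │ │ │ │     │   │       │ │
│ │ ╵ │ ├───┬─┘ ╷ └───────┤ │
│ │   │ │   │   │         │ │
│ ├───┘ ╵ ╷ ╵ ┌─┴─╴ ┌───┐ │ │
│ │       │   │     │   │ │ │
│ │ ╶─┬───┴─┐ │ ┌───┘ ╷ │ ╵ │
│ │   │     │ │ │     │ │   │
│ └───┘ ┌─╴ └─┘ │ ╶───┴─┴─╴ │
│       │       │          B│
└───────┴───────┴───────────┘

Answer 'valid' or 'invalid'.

Checking path validity:
Result: All consecutive moves are passable.

valid

Correct solution:

┌─────────┬───────┬─────┬───┐
│A ↓      │       │     │   │
│ ╷ ╶─┬─┐ └─────┐ │ ╶─┐ │ ╷ │
│ │↳ ↓│ │       │ │   │ │ │ │
├─┴─╴ │ └─────┐ ╵ └─┐ │ ╵ │ │
│↓ ← ↲│       │     │ │   │ │
│ ╶───┴─────┐ └─┬─╴ │ ├───┤ │
│↓          │   │   │ │   │ │
│ ┌─┬─────╴ │ ┌─┘ ┌─┘ │ ╶─┤ │
│↓│ │       │ │   │   │   │ │
│ │ │ ╶─┬─┬─┘ ╵ ╶─┤ ┌─┴─┐ │ │
│↓│ │   │ │       │ │   │ │ │
│ ╵ ├─┐ │ ╵ ╶─┬───┘ │ ╷ ╵ │ │
│↳ ↓│ │ │     │     │ │   │ │
├─┐ ╵ │ └─┬─╴ │ ╶─┬─┤ └───┘ │
│ │↳ ↓│   │   │   │ │       │
│ └─┐ ├─┐ │ ┌─┴───┘ │ ╶───┬─┤
│↓ ↰│↓│ │ │ │       │     │ │
│ ╷ │ │ │ └─┘ ┌───┐ └───╴ │ │
│↓│↑│↓│ │     │   │       │ │
│ │ ╵ │ ├───┬─┘ ╷ └───────┤ │
│↓│↑ ↲│ │   │   │  ↱ → → ↓│ │
│ ├───┘ ╵ ╷ ╵ ┌─┴─╴ ┌───┐ │ │
│↓│       │   │↱ → ↑│   │↓│ │
│ │ ╶─┬───┴─┐ │ ┌───┘ ╷ │ ╵ │
│↓│   │↱ → ↓│ │↑│     │ │↳ ↓│
│ └───┘ ┌─╴ └─┘ │ ╶───┴─┴─╴ │
│↳ → → ↑│  ↳ → ↑│          B│
└───────┴───────┴───────────┘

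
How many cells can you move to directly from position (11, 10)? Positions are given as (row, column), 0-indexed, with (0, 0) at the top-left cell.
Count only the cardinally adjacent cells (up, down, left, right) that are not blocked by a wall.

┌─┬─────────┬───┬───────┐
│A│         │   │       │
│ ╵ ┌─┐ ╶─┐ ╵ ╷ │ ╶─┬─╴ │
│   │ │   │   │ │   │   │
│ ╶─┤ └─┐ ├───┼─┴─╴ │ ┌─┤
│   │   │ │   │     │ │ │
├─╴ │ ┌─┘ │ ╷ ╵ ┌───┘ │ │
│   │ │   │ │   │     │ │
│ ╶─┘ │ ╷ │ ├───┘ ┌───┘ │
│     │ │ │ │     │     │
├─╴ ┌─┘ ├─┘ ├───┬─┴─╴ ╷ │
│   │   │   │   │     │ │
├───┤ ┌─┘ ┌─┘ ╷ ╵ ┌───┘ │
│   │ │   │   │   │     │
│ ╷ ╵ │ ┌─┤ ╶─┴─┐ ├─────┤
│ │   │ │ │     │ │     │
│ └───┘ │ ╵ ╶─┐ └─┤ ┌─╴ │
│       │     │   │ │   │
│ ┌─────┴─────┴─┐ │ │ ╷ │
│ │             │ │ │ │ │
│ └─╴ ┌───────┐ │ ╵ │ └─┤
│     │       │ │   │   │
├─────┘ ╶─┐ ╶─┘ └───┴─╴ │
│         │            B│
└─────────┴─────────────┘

Checking passable neighbors of (11, 10):
Neighbors: (11, 9), (11, 11)
Count: 2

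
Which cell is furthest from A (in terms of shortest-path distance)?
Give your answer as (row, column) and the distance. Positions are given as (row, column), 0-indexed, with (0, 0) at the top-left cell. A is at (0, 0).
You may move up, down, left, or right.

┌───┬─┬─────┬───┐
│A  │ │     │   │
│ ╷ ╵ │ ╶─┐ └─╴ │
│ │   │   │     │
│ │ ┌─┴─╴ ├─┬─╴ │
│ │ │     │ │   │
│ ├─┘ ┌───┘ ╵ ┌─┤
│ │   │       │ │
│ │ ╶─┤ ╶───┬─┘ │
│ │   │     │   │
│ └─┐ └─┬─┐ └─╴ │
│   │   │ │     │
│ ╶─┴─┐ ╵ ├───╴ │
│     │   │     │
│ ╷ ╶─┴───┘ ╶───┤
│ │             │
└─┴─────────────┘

Computing BFS distances from A to all cells:
Furthest cell: (5, 4)
Distance: 47 steps

Path from A to the furthest cell:

┌───┬─┬─────┬───┐
│A  │ │↓ ← ↰│   │
│ ╷ ╵ │ ╶─┐ └─╴ │
│↓│   │↳ ↓│↑ ← ↰│
│ │ ┌─┴─╴ ├─┬─╴ │
│↓│ │↓ ← ↲│ │↱ ↑│
│ ├─┘ ┌───┘ ╵ ┌─┤
│↓│↓ ↲│↱ → → ↑│ │
│ │ ╶─┤ ╶───┬─┘ │
│↓│↳ ↓│↑ ← ↰│   │
│ └─┐ └─┬─┐ └─╴ │
│↓  │↳ ↓│B│↑ ← ↰│
│ ╶─┴─┐ ╵ ├───╴ │
│↳ ↓  │↳ ↑│↱ → ↑│
│ ╷ ╶─┴───┘ ╶───┤
│ │↳ → → → ↑    │
└─┴─────────────┘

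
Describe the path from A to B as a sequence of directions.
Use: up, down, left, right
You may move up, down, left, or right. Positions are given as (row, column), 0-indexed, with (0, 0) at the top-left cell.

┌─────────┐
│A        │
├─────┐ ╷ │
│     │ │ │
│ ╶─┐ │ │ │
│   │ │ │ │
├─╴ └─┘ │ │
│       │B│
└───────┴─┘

Finding the path and converting it to directions:
Path through cells: (0,0) → (0,1) → (0,2) → (0,3) → (0,4) → (1,4) → (2,4) → (3,4)
Directions: right, right, right, right, down, down, down

Solution:

┌─────────┐
│A → → → ↓│
├─────┐ ╷ │
│     │ │↓│
│ ╶─┐ │ │ │
│   │ │ │↓│
├─╴ └─┘ │ │
│       │B│
└───────┴─┘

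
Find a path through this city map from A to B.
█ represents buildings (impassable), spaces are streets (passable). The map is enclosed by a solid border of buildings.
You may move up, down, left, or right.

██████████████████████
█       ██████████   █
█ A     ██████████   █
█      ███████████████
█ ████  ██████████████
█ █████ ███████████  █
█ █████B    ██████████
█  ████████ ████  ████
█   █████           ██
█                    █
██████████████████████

Finding the shortest path from A to B:
Movement: cardinal only
Path length: 9 steps
Directions: down → right → right → right → right → down → right → down → down

Solution:

██████████████████████
█       ██████████   █
█ A     ██████████   █
█ ↳→→→↓███████████████
█ ████↳↓██████████████
█ █████↓███████████  █
█ █████B    ██████████
█  ████████ ████  ████
█   █████           ██
█                    █
██████████████████████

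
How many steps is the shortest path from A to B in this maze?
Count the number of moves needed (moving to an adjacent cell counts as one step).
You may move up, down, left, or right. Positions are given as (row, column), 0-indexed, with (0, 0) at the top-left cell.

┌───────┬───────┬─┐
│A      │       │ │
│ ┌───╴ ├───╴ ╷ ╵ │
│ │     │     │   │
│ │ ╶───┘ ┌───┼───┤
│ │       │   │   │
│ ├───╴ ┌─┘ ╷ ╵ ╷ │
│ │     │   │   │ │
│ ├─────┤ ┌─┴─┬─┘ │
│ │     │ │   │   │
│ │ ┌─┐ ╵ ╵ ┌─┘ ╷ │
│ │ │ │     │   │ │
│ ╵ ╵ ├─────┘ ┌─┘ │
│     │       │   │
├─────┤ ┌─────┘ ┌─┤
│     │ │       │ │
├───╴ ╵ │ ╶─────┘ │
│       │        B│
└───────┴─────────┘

Using BFS to find shortest path:
Start: (0, 0), End: (8, 8)
Path found:
(0,0) → (1,0) → (2,0) → (3,0) → (4,0) → (5,0) → (6,0) → (6,1) → (5,1) → (4,1) → (4,2) → (4,3) → (5,3) → (5,4) → (4,4) → (3,4) → (3,5) → (2,5) → (2,6) → (3,6) → (3,7) → (2,7) → (2,8) → (3,8) → (4,8) → (5,8) → (6,8) → (6,7) → (7,7) → (7,6) → (7,5) → (7,4) → (8,4) → (8,5) → (8,6) → (8,7) → (8,8)
Number of steps: 36

Solution:

┌───────┬───────┬─┐
│A      │       │ │
│ ┌───╴ ├───╴ ╷ ╵ │
│↓│     │     │   │
│ │ ╶───┘ ┌───┼───┤
│↓│       │↱ ↓│↱ ↓│
│ ├───╴ ┌─┘ ╷ ╵ ╷ │
│↓│     │↱ ↑│↳ ↑│↓│
│ ├─────┤ ┌─┴─┬─┘ │
│↓│↱ → ↓│↑│   │  ↓│
│ │ ┌─┐ ╵ ╵ ┌─┘ ╷ │
│↓│↑│ │↳ ↑  │   │↓│
│ ╵ ╵ ├─────┘ ┌─┘ │
│↳ ↑  │       │↓ ↲│
├─────┤ ┌─────┘ ┌─┤
│     │ │↓ ← ← ↲│ │
├───╴ ╵ │ ╶─────┘ │
│       │↳ → → → B│
└───────┴─────────┘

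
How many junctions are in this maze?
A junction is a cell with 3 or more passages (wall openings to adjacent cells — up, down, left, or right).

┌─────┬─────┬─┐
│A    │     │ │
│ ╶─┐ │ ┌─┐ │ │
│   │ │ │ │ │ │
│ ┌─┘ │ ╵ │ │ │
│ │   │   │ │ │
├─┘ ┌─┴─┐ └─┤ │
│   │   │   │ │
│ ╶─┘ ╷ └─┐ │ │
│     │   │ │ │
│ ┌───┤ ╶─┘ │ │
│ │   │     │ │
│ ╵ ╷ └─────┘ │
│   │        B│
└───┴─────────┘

Checking each cell for number of passages:

Junctions found (3+ passages):
  (1, 0): 3 passages
  (2, 4): 3 passages
  (4, 0): 3 passages
  (4, 3): 3 passages
Total junctions: 4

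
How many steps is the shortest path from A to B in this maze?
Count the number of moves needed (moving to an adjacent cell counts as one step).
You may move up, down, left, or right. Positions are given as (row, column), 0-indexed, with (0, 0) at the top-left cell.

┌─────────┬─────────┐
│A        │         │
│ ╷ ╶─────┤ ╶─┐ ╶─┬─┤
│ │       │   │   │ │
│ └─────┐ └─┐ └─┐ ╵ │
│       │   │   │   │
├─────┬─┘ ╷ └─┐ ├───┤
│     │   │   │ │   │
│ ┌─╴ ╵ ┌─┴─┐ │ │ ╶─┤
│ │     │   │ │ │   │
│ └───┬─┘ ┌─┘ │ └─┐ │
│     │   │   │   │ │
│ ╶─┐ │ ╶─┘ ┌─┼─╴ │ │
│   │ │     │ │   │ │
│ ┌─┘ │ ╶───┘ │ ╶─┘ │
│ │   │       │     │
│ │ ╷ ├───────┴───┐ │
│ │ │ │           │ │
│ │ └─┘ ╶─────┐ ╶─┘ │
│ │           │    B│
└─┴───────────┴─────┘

Using BFS to find shortest path:
Start: (0, 0), End: (9, 9)
Path found:
(0,0) → (0,1) → (1,1) → (1,2) → (1,3) → (1,4) → (2,4) → (3,4) → (3,3) → (4,3) → (4,2) → (3,2) → (3,1) → (3,0) → (4,0) → (5,0) → (5,1) → (5,2) → (6,2) → (7,2) → (7,1) → (8,1) → (9,1) → (9,2) → (9,3) → (8,3) → (8,4) → (8,5) → (8,6) → (8,7) → (9,7) → (9,8) → (9,9)
Number of steps: 32

Solution:

┌─────────┬─────────┐
│A ↓      │         │
│ ╷ ╶─────┤ ╶─┐ ╶─┬─┤
│ │↳ → → ↓│   │   │ │
│ └─────┐ └─┐ └─┐ ╵ │
│       │↓  │   │   │
├─────┬─┘ ╷ └─┐ ├───┤
│↓ ← ↰│↓ ↲│   │ │   │
│ ┌─╴ ╵ ┌─┴─┐ │ │ ╶─┤
│↓│  ↑ ↲│   │ │ │   │
│ └───┬─┘ ┌─┘ │ └─┐ │
│↳ → ↓│   │   │   │ │
│ ╶─┐ │ ╶─┘ ┌─┼─╴ │ │
│   │↓│     │ │   │ │
│ ┌─┘ │ ╶───┘ │ ╶─┘ │
│ │↓ ↲│       │     │
│ │ ╷ ├───────┴───┐ │
│ │↓│ │↱ → → → ↓  │ │
│ │ └─┘ ╶─────┐ ╶─┘ │
│ │↳ → ↑      │↳ → B│
└─┴───────────┴─────┘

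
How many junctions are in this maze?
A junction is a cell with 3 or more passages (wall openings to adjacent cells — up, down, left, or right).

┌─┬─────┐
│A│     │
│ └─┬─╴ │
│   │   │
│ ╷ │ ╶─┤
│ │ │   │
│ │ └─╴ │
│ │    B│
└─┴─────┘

Checking each cell for number of passages:

Junctions found (3+ passages):
  (1, 0): 3 passages
Total junctions: 1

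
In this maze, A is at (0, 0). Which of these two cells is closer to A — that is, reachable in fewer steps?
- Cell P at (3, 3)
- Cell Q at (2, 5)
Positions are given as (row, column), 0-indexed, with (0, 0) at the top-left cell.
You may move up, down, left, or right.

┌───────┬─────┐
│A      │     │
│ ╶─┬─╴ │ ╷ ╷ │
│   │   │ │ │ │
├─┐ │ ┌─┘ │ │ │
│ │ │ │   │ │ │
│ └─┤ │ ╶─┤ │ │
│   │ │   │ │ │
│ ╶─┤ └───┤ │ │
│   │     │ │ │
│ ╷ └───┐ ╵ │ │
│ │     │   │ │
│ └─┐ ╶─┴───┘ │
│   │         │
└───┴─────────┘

Shortest path A → P at (3, 3): 22 steps
Shortest path A → Q at (2, 5): 15 steps

Q is closer (15 steps vs 22 steps).

Path to P:

┌───────┬─────┐
│A → → ↓│↓ ↰  │
│ ╶─┬─╴ │ ╷ ╷ │
│   │↓ ↲│↓│↑│ │
├─┐ │ ┌─┘ │ │ │
│ │ │↓│↓ ↲│↑│ │
│ └─┤ │ ╶─┤ │ │
│   │↓│P  │↑│ │
│ ╶─┤ └───┤ │ │
│   │↳ → ↓│↑│ │
│ ╷ └───┐ ╵ │ │
│ │     │↳ ↑│ │
│ └─┐ ╶─┴───┘ │
│   │         │
└───┴─────────┘

Path to Q:

┌───────┬─────┐
│A → → ↓│     │
│ ╶─┬─╴ │ ╷ ╷ │
│   │↓ ↲│ │ │ │
├─┐ │ ┌─┘ │ │ │
│ │ │↓│   │Q│ │
│ └─┤ │ ╶─┤ │ │
│   │↓│   │↑│ │
│ ╶─┤ └───┤ │ │
│   │↳ → ↓│↑│ │
│ ╷ └───┐ ╵ │ │
│ │     │↳ ↑│ │
│ └─┐ ╶─┴───┘ │
│   │         │
└───┴─────────┘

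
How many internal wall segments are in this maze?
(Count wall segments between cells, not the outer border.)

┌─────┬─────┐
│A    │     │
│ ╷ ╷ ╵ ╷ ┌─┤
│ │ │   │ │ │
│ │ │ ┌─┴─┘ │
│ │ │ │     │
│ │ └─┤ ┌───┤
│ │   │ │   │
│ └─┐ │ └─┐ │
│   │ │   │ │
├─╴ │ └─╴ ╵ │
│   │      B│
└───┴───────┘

Counting internal wall segments:
Total internal walls: 25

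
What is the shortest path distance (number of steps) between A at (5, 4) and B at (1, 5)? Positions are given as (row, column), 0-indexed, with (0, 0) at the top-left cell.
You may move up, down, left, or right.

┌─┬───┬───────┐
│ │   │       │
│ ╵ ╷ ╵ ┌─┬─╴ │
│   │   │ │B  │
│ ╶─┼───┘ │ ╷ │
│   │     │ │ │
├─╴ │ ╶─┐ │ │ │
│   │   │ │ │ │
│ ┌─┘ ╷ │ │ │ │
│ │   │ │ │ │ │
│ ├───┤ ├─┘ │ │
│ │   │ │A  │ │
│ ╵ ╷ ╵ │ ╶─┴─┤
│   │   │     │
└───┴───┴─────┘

Finding path from (5, 4) to (1, 5):
Path: (5,4) → (5,5) → (4,5) → (3,5) → (2,5) → (1,5)
Distance: 5 steps

Solution:

┌─┬───┬───────┐
│ │   │       │
│ ╵ ╷ ╵ ┌─┬─╴ │
│   │   │ │B  │
│ ╶─┼───┘ │ ╷ │
│   │     │↑│ │
├─╴ │ ╶─┐ │ │ │
│   │   │ │↑│ │
│ ┌─┘ ╷ │ │ │ │
│ │   │ │ │↑│ │
│ ├───┤ ├─┘ │ │
│ │   │ │A ↑│ │
│ ╵ ╷ ╵ │ ╶─┴─┤
│   │   │     │
└───┴───┴─────┘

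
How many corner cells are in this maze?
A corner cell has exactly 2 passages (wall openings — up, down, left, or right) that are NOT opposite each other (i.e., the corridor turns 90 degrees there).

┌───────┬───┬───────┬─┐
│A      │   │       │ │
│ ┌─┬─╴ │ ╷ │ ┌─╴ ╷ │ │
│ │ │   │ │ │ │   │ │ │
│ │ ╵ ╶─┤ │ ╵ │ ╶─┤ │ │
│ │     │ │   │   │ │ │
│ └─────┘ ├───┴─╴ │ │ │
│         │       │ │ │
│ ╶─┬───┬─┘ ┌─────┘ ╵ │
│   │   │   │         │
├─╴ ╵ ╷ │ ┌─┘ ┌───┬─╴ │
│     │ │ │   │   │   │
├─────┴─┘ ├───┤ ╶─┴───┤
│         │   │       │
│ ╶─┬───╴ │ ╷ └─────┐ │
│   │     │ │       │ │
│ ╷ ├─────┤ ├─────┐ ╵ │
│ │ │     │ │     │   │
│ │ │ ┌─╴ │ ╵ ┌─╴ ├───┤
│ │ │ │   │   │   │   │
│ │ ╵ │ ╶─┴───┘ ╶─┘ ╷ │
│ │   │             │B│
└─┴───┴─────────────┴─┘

Counting corner cells (2 non-opposite passages):
Total corners: 56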